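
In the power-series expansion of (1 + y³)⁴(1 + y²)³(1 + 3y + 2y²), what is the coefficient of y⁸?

(1 + y³)⁴ has coefficients 1,0,0,4,0,0,6,0,0 for degrees 0…8.
(1 + y²)³ has coefficients 1,0,3,0,3,0,1,0,0 for degrees 0…8.
Finally multiplying by (1 + 3y + 2y²), the product of all factors after the first has coefficients 1,3,5,9,9,9,7,3,2 for degrees 0…8.
[y⁸] = 1·2 + 4·9 + 6·5 = 68.

68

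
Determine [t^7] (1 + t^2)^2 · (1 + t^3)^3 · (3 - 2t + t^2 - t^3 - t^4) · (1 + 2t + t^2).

8

(1 + t^2)^2 has coefficients 1,0,2,0,1 for degrees 0…4.
(1 + t^3)^3 has coefficients 1,0,0,3,0,0,3,0 for degrees 0…7.
Multiplying by (3 - 2t + t^2 - t^3 - t^4) gives running coefficients 3,-2,1,8,-7,3,6,-9 for degrees 0…7.
Finally multiplying by (1 + 2t + t^2), the product of all factors after the first has coefficients 3,4,0,8,10,-3,5,6 for degrees 0…7.
[t^7] = 1·6 + 2·(-3) + 1·8 = 8.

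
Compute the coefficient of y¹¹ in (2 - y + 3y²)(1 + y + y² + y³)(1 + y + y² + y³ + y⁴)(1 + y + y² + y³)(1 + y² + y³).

79

(2 - y + 3y²) has coefficients 2,-1,3 for degrees 0…2.
(1 + y + y² + y³) has coefficients 1,1,1,1,0,0,0,0,0,0,0,0 for degrees 0…11.
Multiplying by (1 + y + y² + y³ + y⁴) gives running coefficients 1,2,3,4,4,3,2,1,0,0,0,0 for degrees 0…11.
Multiplying by (1 + y + y² + y³) gives running coefficients 1,3,6,10,13,14,13,10,6,3,1,0 for degrees 0…11.
Finally multiplying by (1 + y² + y³), the product of all factors after the first has coefficients 1,3,7,14,22,30,36,37,33,26,17,9 for degrees 0…11.
[y¹¹] = 2·9 − 1·17 + 3·26 = 79.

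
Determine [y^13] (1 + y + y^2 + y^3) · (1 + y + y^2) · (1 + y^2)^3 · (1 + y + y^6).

14

(1 + y + y^2 + y^3) has coefficients 1,1,1,1 for degrees 0…3.
(1 + y + y^2) has coefficients 1,1,1,0,0,0,0,0,0,0,0,0,0,0 for degrees 0…13.
Multiplying by (1 + y^2)^3 gives running coefficients 1,1,4,3,6,3,4,1,1,0,0,0,0,0 for degrees 0…13.
Finally multiplying by (1 + y + y^6), the product of all factors after the first has coefficients 1,2,5,7,9,9,8,6,6,4,6,3,4,1 for degrees 0…13.
[y^13] = 1·1 + 1·4 + 1·3 + 1·6 = 14.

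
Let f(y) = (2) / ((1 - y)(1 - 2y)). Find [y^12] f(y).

16382

Partial fractions give a closed form: a_n = (-2)·1^n + (4)·2^n.
At n = 12: a_12 = 16382.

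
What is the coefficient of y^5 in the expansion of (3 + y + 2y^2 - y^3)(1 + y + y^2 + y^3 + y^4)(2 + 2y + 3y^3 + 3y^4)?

44

(3 + y + 2y^2 - y^3) has coefficients 3,1,2,-1 for degrees 0…3.
(1 + y + y^2 + y^3 + y^4) has coefficients 1,1,1,1,1,0 for degrees 0…5.
Finally multiplying by (2 + 2y + 3y^3 + 3y^4), the product of all factors after the first has coefficients 2,4,4,7,10,8 for degrees 0…5.
[y^5] = 3·8 + 1·10 + 2·7 − 1·4 = 44.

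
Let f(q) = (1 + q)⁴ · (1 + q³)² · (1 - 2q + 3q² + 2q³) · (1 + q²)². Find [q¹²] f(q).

102

(1 + q)⁴ has coefficients 1,4,6,4,1 for degrees 0…4.
(1 + q³)² has coefficients 1,0,0,2,0,0,1,0,0,0,0,0,0 for degrees 0…12.
Multiplying by (1 - 2q + 3q² + 2q³) gives running coefficients 1,-2,3,4,-4,6,5,-2,3,2,0,0,0 for degrees 0…12.
Finally multiplying by (1 + q²)², the product of all factors after the first has coefficients 1,-2,5,0,3,12,0,14,9,4,11,2,3 for degrees 0…12.
[q¹²] = 1·3 + 4·2 + 6·11 + 4·4 + 1·9 = 102.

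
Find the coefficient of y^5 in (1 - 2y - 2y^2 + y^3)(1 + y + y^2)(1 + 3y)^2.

(1 - 2y - 2y^2 + y^3) has coefficients 1,-2,-2,1 for degrees 0…3.
(1 + y + y^2) has coefficients 1,1,1,0,0,0 for degrees 0…5.
Finally multiplying by (1 + 3y)^2, the product of all factors after the first has coefficients 1,7,16,15,9,0 for degrees 0…5.
[y^5] = 1·0 − 2·9 − 2·15 + 1·16 = -32.

-32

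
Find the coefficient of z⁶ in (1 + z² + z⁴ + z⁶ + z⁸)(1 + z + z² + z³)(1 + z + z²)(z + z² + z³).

(1 + z² + z⁴ + z⁶ + z⁸) has coefficients 1,0,1,0,1,0,1 for degrees 0…6.
(1 + z + z² + z³) has coefficients 1,1,1,1,0,0,0 for degrees 0…6.
Multiplying by (1 + z + z²) gives running coefficients 1,2,3,3,2,1,0 for degrees 0…6.
Finally multiplying by (z + z² + z³), the product of all factors after the first has coefficients 0,1,3,6,8,8,6 for degrees 0…6.
[z⁶] = 1·6 + 1·8 + 1·3 + 1·0 = 17.

17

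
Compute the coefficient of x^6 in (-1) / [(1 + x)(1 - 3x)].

-547

Partial fractions give a closed form: a_n = (-1/4)·(-1)^n + (-3/4)·3^n.
At n = 6: a_6 = -547.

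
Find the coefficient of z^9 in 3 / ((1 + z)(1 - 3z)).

44286

Partial fractions give a closed form: a_n = (3/4)·(-1)^n + (9/4)·3^n.
At n = 9: a_9 = 44286.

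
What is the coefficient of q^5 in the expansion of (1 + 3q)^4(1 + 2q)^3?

2214

(1 + 3q)^4 has coefficients 1,12,54,108,81 for degrees 0…4.
(1 + 2q)^3 has coefficients 1,6,12,8,0,0 for degrees 0…5.
[q^5] = 1·0 + 12·0 + 54·8 + 108·12 + 81·6 = 2214.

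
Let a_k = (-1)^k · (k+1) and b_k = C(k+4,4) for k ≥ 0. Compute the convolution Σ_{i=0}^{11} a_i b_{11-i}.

448

Write out a_i and b_{11-i} for i = 0,…,11 and sum the products.
Σ = 1·1365 − 2·1001 + 3·715 − 4·495 + 5·330 − 6·210 + 7·126 − 8·70 + 9·35 − 10·15 + 11·5 − 12·1 = 448.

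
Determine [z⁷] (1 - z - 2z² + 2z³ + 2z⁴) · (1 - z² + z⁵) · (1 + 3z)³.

(1 - z - 2z² + 2z³ + 2z⁴) has coefficients 1,-1,-2,2,2 for degrees 0…4.
(1 - z² + z⁵) has coefficients 1,0,-1,0,0,1,0,0 for degrees 0…7.
Finally multiplying by (1 + 3z)³, the product of all factors after the first has coefficients 1,9,26,18,-27,-26,9,27 for degrees 0…7.
[z⁷] = 1·27 − 1·9 − 2·(-26) + 2·(-27) + 2·18 = 52.

52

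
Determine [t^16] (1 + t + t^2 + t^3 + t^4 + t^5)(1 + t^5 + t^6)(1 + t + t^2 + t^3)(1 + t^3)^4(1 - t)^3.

(1 + t + t^2 + t^3 + t^4 + t^5) has coefficients 1,1,1,1,1,1 for degrees 0…5.
(1 + t^5 + t^6) has coefficients 1,0,0,0,0,1,1,0,0,0,0,0,0,0,0,0,0 for degrees 0…16.
Multiplying by (1 + t + t^2 + t^3) gives running coefficients 1,1,1,1,0,1,2,2,2,1,0,0,0,0,0,0,0 for degrees 0…16.
Multiplying by (1 + t^3)^4 gives running coefficients 1,1,1,5,4,5,12,8,12,19,12,18,21,13,17,15,8 for degrees 0…16.
Finally multiplying by (1 - t)^3, the product of all factors after the first has coefficients 1,-2,1,4,-9,7,4,-17,19,-5,-17,27,-16,-8,23,-18,1 for degrees 0…16.
[t^16] = 1·1 + 1·(-18) + 1·23 + 1·(-8) + 1·(-16) + 1·27 = 9.

9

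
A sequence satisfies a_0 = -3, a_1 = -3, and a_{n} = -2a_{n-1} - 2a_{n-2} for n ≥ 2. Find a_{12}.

The ordinary generating function has denominator 1 + 2y + 2y^2.
Iterating the recurrence: a_0,…,a_{12} = -3, -3, 12, -18, 12, 12, -48, 72, -48, -48, 192, -288, 192.

192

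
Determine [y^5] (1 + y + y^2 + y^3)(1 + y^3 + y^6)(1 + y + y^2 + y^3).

(1 + y + y^2 + y^3) has coefficients 1,1,1,1 for degrees 0…3.
(1 + y^3 + y^6) has coefficients 1,0,0,1,0,0 for degrees 0…5.
Finally multiplying by (1 + y + y^2 + y^3), the product of all factors after the first has coefficients 1,1,1,2,1,1 for degrees 0…5.
[y^5] = 1·1 + 1·1 + 1·2 + 1·1 = 5.

5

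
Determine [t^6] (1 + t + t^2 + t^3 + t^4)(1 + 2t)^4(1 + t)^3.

(1 + t + t^2 + t^3 + t^4) has coefficients 1,1,1,1,1 for degrees 0…4.
(1 + 2t)^4 has coefficients 1,8,24,32,16,0,0 for degrees 0…6.
Finally multiplying by (1 + t)^3, the product of all factors after the first has coefficients 1,11,51,129,192,168,80 for degrees 0…6.
[t^6] = 1·80 + 1·168 + 1·192 + 1·129 + 1·51 = 620.

620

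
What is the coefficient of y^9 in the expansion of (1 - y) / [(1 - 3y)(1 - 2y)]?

38854

Partial fractions give a closed form: a_n = (2)·3^n + (-1)·2^n.
At n = 9: a_9 = 38854.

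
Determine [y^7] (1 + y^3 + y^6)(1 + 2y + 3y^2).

2

(1 + y^3 + y^6) has coefficients 1,0,0,1,0,0,1 for degrees 0…6.
(1 + 2y + 3y^2) has coefficients 1,2,3,0,0,0,0,0 for degrees 0…7.
[y^7] = 1·0 + 1·0 + 1·2 = 2.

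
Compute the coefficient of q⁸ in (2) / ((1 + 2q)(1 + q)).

Partial fractions give a closed form: a_n = (4)·(-2)^n + (-2)·(-1)^n.
At n = 8: a_8 = 1022.

1022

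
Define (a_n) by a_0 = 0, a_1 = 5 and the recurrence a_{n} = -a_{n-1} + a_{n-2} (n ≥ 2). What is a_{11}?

445

The ordinary generating function has denominator 1 + q - q^2.
Iterating the recurrence: a_0,…,a_{11} = 0, 5, -5, 10, -15, 25, -40, 65, -105, 170, -275, 445.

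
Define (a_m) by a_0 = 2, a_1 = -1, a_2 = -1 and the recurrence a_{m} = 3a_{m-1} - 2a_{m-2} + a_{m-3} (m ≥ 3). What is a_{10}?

579

The ordinary generating function has denominator 1 - 3t + 2t^2 - t^3.
Iterating the recurrence: a_0,…,a_{10} = 2, -1, -1, 1, 4, 9, 20, 46, 107, 249, 579.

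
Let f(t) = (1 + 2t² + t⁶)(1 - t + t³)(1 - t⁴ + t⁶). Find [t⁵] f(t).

(1 + 2t² + t⁶) has coefficients 1,0,2,0,0,0 for degrees 0…5.
(1 - t + t³) has coefficients 1,-1,0,1,0,0 for degrees 0…5.
Finally multiplying by (1 - t⁴ + t⁶), the product of all factors after the first has coefficients 1,-1,0,1,-1,1 for degrees 0…5.
[t⁵] = 1·1 + 2·1 = 3.

3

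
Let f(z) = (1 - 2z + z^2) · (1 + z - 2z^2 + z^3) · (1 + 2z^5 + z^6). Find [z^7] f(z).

(1 - 2z + z^2) has coefficients 1,-2,1 for degrees 0…2.
(1 + z - 2z^2 + z^3) has coefficients 1,1,-2,1,0,0,0,0 for degrees 0…7.
Finally multiplying by (1 + 2z^5 + z^6), the product of all factors after the first has coefficients 1,1,-2,1,0,2,3,-3 for degrees 0…7.
[z^7] = 1·(-3) − 2·3 + 1·2 = -7.

-7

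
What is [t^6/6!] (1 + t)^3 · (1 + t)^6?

60480

The EGF product rule gives c_6 = Σ_{k_1+k_2=6} C(6; k_1,k_2) · ∏ g_i(k_i), where (1+t)^3 gives the falling factorial (3)_k; (1+t)^6 gives the falling factorial (6)_k.
g_1(k) for k = 0…6: 1, 3, 6, 6, 0, 0, 0.
g_2(k) for k = 0…6: 1, 6, 30, 120, 360, 720, 720.
c_6 = Σ_k C(6,k)·g_1(k)·g_2(6−k) = 1·1·720 + 6·3·720 + 15·6·360 + 20·6·120 = 720 + 12960 + 32400 + 14400 = 60480.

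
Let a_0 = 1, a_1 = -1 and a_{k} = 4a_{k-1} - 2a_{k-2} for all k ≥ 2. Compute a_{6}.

-888

The ordinary generating function has denominator 1 - 4z + 2z^2.
Iterating the recurrence: a_0,…,a_{6} = 1, -1, -6, -22, -76, -260, -888.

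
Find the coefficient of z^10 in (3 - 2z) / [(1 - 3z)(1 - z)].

The denominator gives the recurrence a_n = 4a_(n−1) − 3a_(n−2) for n ≥ 2; the numerator fixes a_0 = 3, a_1 = 10.
Iterating: 3, 10, 31, 94, 283, 850, 2551, 7654, 22963, 68890, 206671, so a_10 = 206671.

206671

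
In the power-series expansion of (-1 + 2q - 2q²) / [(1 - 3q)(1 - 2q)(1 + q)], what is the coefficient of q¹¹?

-220068

The denominator gives the recurrence a_n = 4a_(n−1) − a_(n−2) − 6a_(n−3) for n ≥ 3; the numerator fixes a_0 = -1, a_1 = -2, a_2 = -9.
Iterating: -1, -2, -9, -28, -91, -282, -869, -2648, -8031, -24262, -73129, -220068, so a_11 = -220068.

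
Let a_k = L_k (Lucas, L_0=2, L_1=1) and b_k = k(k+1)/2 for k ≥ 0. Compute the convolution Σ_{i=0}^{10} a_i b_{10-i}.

Write out a_i and b_{10-i} for i = 0,…,10 and sum the products.
Σ = 2·55 + 1·45 + 3·36 + 4·28 + 7·21 + 11·15 + 18·10 + 29·6 + 47·3 + 76·1 + 123·0 = 1258.

1258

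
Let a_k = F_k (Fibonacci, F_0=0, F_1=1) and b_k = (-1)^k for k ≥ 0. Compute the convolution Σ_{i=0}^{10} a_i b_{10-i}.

33

Write out a_i and b_{10-i} for i = 0,…,10 and sum the products.
Σ = 0·1 + 1·(-1) + 1·1 + 2·(-1) + 3·1 + 5·(-1) + 8·1 + 13·(-1) + 21·1 + 34·(-1) + 55·1 = 33.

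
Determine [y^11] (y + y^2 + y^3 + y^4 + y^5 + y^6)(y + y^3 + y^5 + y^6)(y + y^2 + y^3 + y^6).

(y + y^2 + y^3 + y^4 + y^5 + y^6) has coefficients 0,1,1,1,1,1,1 for degrees 0…6.
(y + y^3 + y^5 + y^6) has coefficients 0,1,0,1,0,1,1,0,0,0,0,0 for degrees 0…11.
Finally multiplying by (y + y^2 + y^3 + y^6), the product of all factors after the first has coefficients 0,0,1,1,2,1,2,3,2,2,0,1 for degrees 0…11.
[y^11] = 1·0 + 1·2 + 1·2 + 1·3 + 1·2 + 1·1 = 10.

10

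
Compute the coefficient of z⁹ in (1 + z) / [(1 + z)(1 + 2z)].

-512

Partial fractions give a closed form: a_n = (1)·(-2)^n.
At n = 9: a_9 = -512.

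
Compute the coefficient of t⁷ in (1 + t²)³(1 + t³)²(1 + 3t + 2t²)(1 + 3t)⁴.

(1 + t²)³ has coefficients 1,0,3,0,3,0,1 for degrees 0…6.
(1 + t³)² has coefficients 1,0,0,2,0,0,1,0 for degrees 0…7.
Multiplying by (1 + 3t + 2t²) gives running coefficients 1,3,2,2,6,4,1,3 for degrees 0…7.
Finally multiplying by (1 + 3t)⁴, the product of all factors after the first has coefficients 1,15,92,296,543,643,751,1041 for degrees 0…7.
[t⁷] = 1·1041 + 3·643 + 3·296 + 1·15 = 3873.

3873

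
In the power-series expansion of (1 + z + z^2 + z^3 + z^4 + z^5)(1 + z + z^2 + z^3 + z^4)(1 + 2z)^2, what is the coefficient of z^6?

44

(1 + z + z^2 + z^3 + z^4 + z^5) has coefficients 1,1,1,1,1,1 for degrees 0…5.
(1 + z + z^2 + z^3 + z^4) has coefficients 1,1,1,1,1,0,0 for degrees 0…6.
Finally multiplying by (1 + 2z)^2, the product of all factors after the first has coefficients 1,5,9,9,9,8,4 for degrees 0…6.
[z^6] = 1·4 + 1·8 + 1·9 + 1·9 + 1·9 + 1·5 = 44.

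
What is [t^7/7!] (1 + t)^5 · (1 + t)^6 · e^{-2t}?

The EGF product rule gives c_7 = Σ_{k_1+k_2+k_3=7} C(7; k_1,k_2,k_3) · ∏ g_i(k_i), where (1+t)^5 gives the falling factorial (5)_k; (1+t)^6 gives the falling factorial (6)_k; e^{-2t} gives (-2)^k.
g_1(k) for k = 0…7: 1, 5, 20, 60, 120, 120, 0, 0.
g_2(k) for k = 0…7: 1, 6, 30, 120, 360, 720, 720, 0.
g_3(k) for k = 0…7: 1, -2, 4, -8, 16, -32, 64, -128.
First combine the last two factors: h(k) = Σ_j C(k,j)·g_2(j)·g_3(k−j) for k = 0…7: 1, 4, 10, 4, -56, -32, 592, -800.
c_7 = Σ_k C(7,k)·g_1(k)·h(7−k) = 1·1·(-800) + 7·5·592 + 21·20·(-32) + 35·60·(-56) + 35·120·4 + 21·120·10 = −800 + 20720 − 13440 − 117600 + 16800 + 25200 = -69120.

-69120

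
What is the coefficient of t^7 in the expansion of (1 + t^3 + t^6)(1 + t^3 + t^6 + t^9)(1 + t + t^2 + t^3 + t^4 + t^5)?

(1 + t^3 + t^6) has coefficients 1,0,0,1,0,0,1 for degrees 0…6.
(1 + t^3 + t^6 + t^9) has coefficients 1,0,0,1,0,0,1,0 for degrees 0…7.
Finally multiplying by (1 + t + t^2 + t^3 + t^4 + t^5), the product of all factors after the first has coefficients 1,1,1,2,2,2,2,2 for degrees 0…7.
[t^7] = 1·2 + 1·2 + 1·1 = 5.

5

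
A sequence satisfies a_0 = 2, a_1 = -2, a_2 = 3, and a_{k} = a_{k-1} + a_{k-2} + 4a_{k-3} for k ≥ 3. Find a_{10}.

1332

The ordinary generating function has denominator 1 - z - z^2 - 4z^3.
Iterating the recurrence: a_0,…,a_{10} = 2, -2, 3, 9, 4, 25, 65, 106, 271, 637, 1332.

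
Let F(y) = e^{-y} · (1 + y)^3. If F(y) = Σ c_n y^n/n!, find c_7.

104

The EGF product rule gives c_7 = Σ_{k_1+k_2=7} C(7; k_1,k_2) · ∏ g_i(k_i), where e^{-y} gives (-1)^k; (1+y)^3 gives the falling factorial (3)_k.
g_1(k) for k = 0…7: 1, -1, 1, -1, 1, -1, 1, -1.
g_2(k) for k = 0…7: 1, 3, 6, 6, 0, 0, 0, 0.
c_7 = Σ_k C(7,k)·g_1(k)·g_2(7−k) = 35·1·6 + 21·(-1)·6 + 7·1·3 + 1·(-1)·1 = 210 − 126 + 21 − 1 = 104.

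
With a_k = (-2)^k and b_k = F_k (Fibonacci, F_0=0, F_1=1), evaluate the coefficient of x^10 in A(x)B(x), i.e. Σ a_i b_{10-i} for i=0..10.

Write out a_i and b_{10-i} for i = 0,…,10 and sum the products.
Σ = 1·55 − 2·34 + 4·21 − 8·13 + 16·8 − 32·5 + 64·3 − 128·2 + 256·1 − 512·1 + 1024·0 = -385.

-385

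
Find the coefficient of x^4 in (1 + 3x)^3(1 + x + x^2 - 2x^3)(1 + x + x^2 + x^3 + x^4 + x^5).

145

(1 + 3x)^3 has coefficients 1,9,27,27 for degrees 0…3.
(1 + x + x^2 - 2x^3) has coefficients 1,1,1,-2,0 for degrees 0…4.
Finally multiplying by (1 + x + x^2 + x^3 + x^4 + x^5), the product of all factors after the first has coefficients 1,2,3,1,1 for degrees 0…4.
[x^4] = 1·1 + 9·1 + 27·3 + 27·2 = 145.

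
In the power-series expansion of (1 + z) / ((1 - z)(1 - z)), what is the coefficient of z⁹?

19

The denominator gives the recurrence a_n = 2a_(n−1) − a_(n−2) for n ≥ 2; the numerator fixes a_0 = 1, a_1 = 3.
Iterating: 1, 3, 5, 7, 9, 11, 13, 15, 17, 19, so a_9 = 19.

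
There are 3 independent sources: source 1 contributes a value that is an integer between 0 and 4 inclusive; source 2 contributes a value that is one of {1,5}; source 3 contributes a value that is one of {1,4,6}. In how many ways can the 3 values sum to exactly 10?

3

The generating function for the choices is (1 + t + t^2 + t^3 + t^4)·(t + t^5)·(t + t^4 + t^6); the count is [t^10].
(1 + t + t^2 + t^3 + t^4) has coefficients 1,1,1,1,1 for degrees 0…4.
(t + t^5) has coefficients 0,1,0,0,0,1,0,0,0,0,0 for degrees 0…10.
Finally multiplying by (t + t^4 + t^6), the product of all factors after the first has coefficients 0,0,1,0,0,1,1,1,0,1,0 for degrees 0…10.
[t^10] = 1·0 + 1·1 + 1·0 + 1·1 + 1·1 = 3.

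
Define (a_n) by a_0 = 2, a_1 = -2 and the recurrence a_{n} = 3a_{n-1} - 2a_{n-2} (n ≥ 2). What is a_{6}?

The ordinary generating function has denominator 1 - 3z + 2z^2.
Iterating the recurrence: a_0,…,a_{6} = 2, -2, -10, -26, -58, -122, -250.

-250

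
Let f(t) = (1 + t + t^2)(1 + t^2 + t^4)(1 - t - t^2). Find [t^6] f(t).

-2

(1 + t + t^2) has coefficients 1,1,1 for degrees 0…2.
(1 + t^2 + t^4) has coefficients 1,0,1,0,1,0,0 for degrees 0…6.
Finally multiplying by (1 - t - t^2), the product of all factors after the first has coefficients 1,-1,0,-1,0,-1,-1 for degrees 0…6.
[t^6] = 1·(-1) + 1·(-1) + 1·0 = -2.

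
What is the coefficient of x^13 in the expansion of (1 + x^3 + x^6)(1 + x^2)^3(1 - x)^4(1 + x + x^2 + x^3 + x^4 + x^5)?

(1 + x^3 + x^6) has coefficients 1,0,0,1,0,0,1 for degrees 0…6.
(1 + x^2)^3 has coefficients 1,0,3,0,3,0,1,0,0,0,0,0,0,0 for degrees 0…13.
Multiplying by (1 - x)^4 gives running coefficients 1,-4,9,-16,22,-24,22,-16,9,-4,1,0,0,0 for degrees 0…13.
Finally multiplying by (1 + x + x^2 + x^3 + x^4 + x^5), the product of all factors after the first has coefficients 1,-3,6,-10,12,-12,9,-3,-3,9,-12,12,-10,6 for degrees 0…13.
[x^13] = 1·6 + 1·(-12) + 1·(-3) = -9.

-9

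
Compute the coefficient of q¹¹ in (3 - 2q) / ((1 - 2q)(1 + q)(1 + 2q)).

Partial fractions give a closed form: a_n = (2/3)·2^n + (-5/3)·(-1)^n + (4)·(-2)^n.
At n = 11: a_11 = -6825.

-6825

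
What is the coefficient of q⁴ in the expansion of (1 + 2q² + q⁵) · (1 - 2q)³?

24

(1 + 2q² + q⁵) has coefficients 1,0,2,0,0 for degrees 0…4.
(1 - 2q)³ has coefficients 1,-6,12,-8,0 for degrees 0…4.
[q⁴] = 1·0 + 2·12 = 24.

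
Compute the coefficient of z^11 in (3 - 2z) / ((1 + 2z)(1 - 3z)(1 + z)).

179452

Partial fractions give a closed form: a_n = (16/5)·(-2)^n + (21/20)·3^n + (-5/4)·(-1)^n.
At n = 11: a_11 = 179452.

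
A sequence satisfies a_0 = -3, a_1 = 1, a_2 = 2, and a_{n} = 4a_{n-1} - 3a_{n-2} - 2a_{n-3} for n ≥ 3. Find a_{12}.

84732

The ordinary generating function has denominator 1 - 4y + 3y^2 + 2y^3.
Iterating the recurrence: a_0,…,a_{12} = -3, 1, 2, 11, 36, 107, 298, 799, 2088, 5359, 13574, 34043, 84732.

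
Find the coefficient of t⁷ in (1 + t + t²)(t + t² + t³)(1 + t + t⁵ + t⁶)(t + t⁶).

3

(1 + t + t²) has coefficients 1,1,1 for degrees 0…2.
(t + t² + t³) has coefficients 0,1,1,1,0,0,0,0 for degrees 0…7.
Multiplying by (1 + t + t⁵ + t⁶) gives running coefficients 0,1,2,2,1,0,1,2 for degrees 0…7.
Finally multiplying by (t + t⁶), the product of all factors after the first has coefficients 0,0,1,2,2,1,0,2 for degrees 0…7.
[t⁷] = 1·2 + 1·0 + 1·1 = 3.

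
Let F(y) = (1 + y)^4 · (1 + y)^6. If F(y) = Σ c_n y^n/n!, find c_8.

1814400

The EGF product rule gives c_8 = Σ_{k_1+k_2=8} C(8; k_1,k_2) · ∏ g_i(k_i), where (1+y)^4 gives the falling factorial (4)_k; (1+y)^6 gives the falling factorial (6)_k.
g_1(k) for k = 0…8: 1, 4, 12, 24, 24, 0, 0, 0, 0.
g_2(k) for k = 0…8: 1, 6, 30, 120, 360, 720, 720, 0, 0.
c_8 = Σ_k C(8,k)·g_1(k)·g_2(8−k) = 28·12·720 + 56·24·720 + 70·24·360 = 241920 + 967680 + 604800 = 1814400.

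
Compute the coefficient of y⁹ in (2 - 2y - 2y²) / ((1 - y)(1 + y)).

The denominator gives the recurrence a_n = a_(n−2) for n ≥ 3; the numerator fixes a_0 = 2, a_1 = -2, a_2 = 0.
Iterating: 2, -2, 0, -2, 0, -2, 0, -2, 0, -2, so a_9 = -2.

-2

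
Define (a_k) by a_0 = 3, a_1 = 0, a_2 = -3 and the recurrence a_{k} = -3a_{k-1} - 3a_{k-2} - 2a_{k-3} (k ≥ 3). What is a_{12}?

The ordinary generating function has denominator 1 + 3q + 3q^2 + 2q^3.
Iterating the recurrence: a_0,…,a_{12} = 3, 0, -3, 3, 0, -3, 3, 0, -3, 3, 0, -3, 3.

3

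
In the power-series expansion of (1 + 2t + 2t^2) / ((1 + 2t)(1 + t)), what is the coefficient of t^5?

-31

The denominator gives the recurrence a_n = −3a_(n−1) − 2a_(n−2) for n ≥ 3; the numerator fixes a_0 = 1, a_1 = -1, a_2 = 3.
Iterating: 1, -1, 3, -7, 15, -31, so a_5 = -31.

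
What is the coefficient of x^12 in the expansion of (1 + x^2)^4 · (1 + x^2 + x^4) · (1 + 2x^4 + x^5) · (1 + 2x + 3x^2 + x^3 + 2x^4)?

227

(1 + x^2)^4 has coefficients 1,0,4,0,6,0,4,0,1 for degrees 0…8.
(1 + x^2 + x^4) has coefficients 1,0,1,0,1,0,0,0,0,0,0,0,0 for degrees 0…12.
Multiplying by (1 + 2x^4 + x^5) gives running coefficients 1,0,1,0,3,1,2,1,2,1,0,0,0 for degrees 0…12.
Finally multiplying by (1 + 2x + 3x^2 + x^3 + 2x^4), the product of all factors after the first has coefficients 1,2,4,3,8,8,15,11,17,12,13,7,5 for degrees 0…12.
[x^12] = 1·5 + 4·13 + 6·17 + 4·15 + 1·8 = 227.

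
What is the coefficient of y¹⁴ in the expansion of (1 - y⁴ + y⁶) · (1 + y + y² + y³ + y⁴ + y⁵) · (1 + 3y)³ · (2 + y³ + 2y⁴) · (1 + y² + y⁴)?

194

(1 - y⁴ + y⁶) has coefficients 1,0,0,0,-1,0,1 for degrees 0…6.
(1 + y + y² + y³ + y⁴ + y⁵) has coefficients 1,1,1,1,1,1,0,0,0,0,0,0,0,0,0 for degrees 0…14.
Multiplying by (1 + 3y)³ gives running coefficients 1,10,37,64,64,64,63,54,27,0,0,0,0,0,0 for degrees 0…14.
Multiplying by (2 + y³ + 2y⁴) gives running coefficients 2,20,74,129,140,185,264,300,246,191,180,135,54,0,0 for degrees 0…14.
Finally multiplying by (1 + y² + y⁴), the product of all factors after the first has coefficients 2,20,76,149,216,334,478,614,650,676,690,626,480,326,234 for degrees 0…14.
[y¹⁴] = 1·234 − 1·690 + 1·650 = 194.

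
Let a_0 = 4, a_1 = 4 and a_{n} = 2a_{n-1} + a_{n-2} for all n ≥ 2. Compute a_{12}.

The ordinary generating function has denominator 1 - 2x - x^2.
Iterating the recurrence: a_0,…,a_{12} = 4, 4, 12, 28, 68, 164, 396, 956, 2308, 5572, 13452, 32476, 78404.

78404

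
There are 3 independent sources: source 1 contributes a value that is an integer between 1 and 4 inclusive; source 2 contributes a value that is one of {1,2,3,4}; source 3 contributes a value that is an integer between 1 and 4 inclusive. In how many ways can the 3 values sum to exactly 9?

The generating function for the choices is (x + x^2 + x^3 + x^4)·(x + x^2 + x^3 + x^4)·(x + x^2 + x^3 + x^4); the count is [x^9].
(x + x^2 + x^3 + x^4) has coefficients 0,1,1,1,1 for degrees 0…4.
(x + x^2 + x^3 + x^4) has coefficients 0,1,1,1,1,0,0,0,0,0 for degrees 0…9.
Finally multiplying by (x + x^2 + x^3 + x^4), the product of all factors after the first has coefficients 0,0,1,2,3,4,3,2,1,0 for degrees 0…9.
[x^9] = 1·1 + 1·2 + 1·3 + 1·4 = 10.

10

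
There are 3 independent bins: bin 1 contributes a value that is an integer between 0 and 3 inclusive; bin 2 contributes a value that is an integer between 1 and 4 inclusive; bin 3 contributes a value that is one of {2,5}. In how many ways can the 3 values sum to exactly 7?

The generating function for the choices is (1 + z + z² + z³)·(z + z² + z³ + z⁴)·(z² + z⁵); the count is [z⁷].
(1 + z + z² + z³) has coefficients 1,1,1,1 for degrees 0…3.
(z + z² + z³ + z⁴) has coefficients 0,1,1,1,1,0,0,0 for degrees 0…7.
Finally multiplying by (z² + z⁵), the product of all factors after the first has coefficients 0,0,0,1,1,1,2,1 for degrees 0…7.
[z⁷] = 1·1 + 1·2 + 1·1 + 1·1 = 5.

5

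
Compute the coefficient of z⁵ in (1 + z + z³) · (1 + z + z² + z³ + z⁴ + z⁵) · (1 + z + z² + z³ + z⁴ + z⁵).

(1 + z + z³) has coefficients 1,1,0,1 for degrees 0…3.
(1 + z + z² + z³ + z⁴ + z⁵) has coefficients 1,1,1,1,1,1 for degrees 0…5.
Finally multiplying by (1 + z + z² + z³ + z⁴ + z⁵), the product of all factors after the first has coefficients 1,2,3,4,5,6 for degrees 0…5.
[z⁵] = 1·6 + 1·5 + 1·3 = 14.

14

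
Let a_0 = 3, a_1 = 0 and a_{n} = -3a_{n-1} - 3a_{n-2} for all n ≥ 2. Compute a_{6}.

-81

The ordinary generating function has denominator 1 + 3q + 3q^2.
Iterating the recurrence: a_0,…,a_{6} = 3, 0, -9, 27, -54, 81, -81.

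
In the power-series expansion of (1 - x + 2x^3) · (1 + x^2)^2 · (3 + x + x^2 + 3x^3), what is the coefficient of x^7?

12

(1 - x + 2x^3) has coefficients 1,-1,0,2 for degrees 0…3.
(1 + x^2)^2 has coefficients 1,0,2,0,1,0,0,0 for degrees 0…7.
Finally multiplying by (3 + x + x^2 + 3x^3), the product of all factors after the first has coefficients 3,1,7,5,5,7,1,3 for degrees 0…7.
[x^7] = 1·3 − 1·1 + 2·5 = 12.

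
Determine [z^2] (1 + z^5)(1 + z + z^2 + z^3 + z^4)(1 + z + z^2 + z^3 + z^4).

3

(1 + z^5) has coefficients 1,0,0 for degrees 0…2.
(1 + z + z^2 + z^3 + z^4) has coefficients 1,1,1 for degrees 0…2.
Finally multiplying by (1 + z + z^2 + z^3 + z^4), the product of all factors after the first has coefficients 1,2,3 for degrees 0…2.
[z^2] = 1·3 = 3.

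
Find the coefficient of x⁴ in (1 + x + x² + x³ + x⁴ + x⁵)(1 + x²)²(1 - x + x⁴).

2

(1 + x + x² + x³ + x⁴ + x⁵) has coefficients 1,1,1,1,1 for degrees 0…4.
(1 + x²)² has coefficients 1,0,2,0,1 for degrees 0…4.
Finally multiplying by (1 - x + x⁴), the product of all factors after the first has coefficients 1,-1,2,-2,2 for degrees 0…4.
[x⁴] = 1·2 + 1·(-2) + 1·2 + 1·(-1) + 1·1 = 2.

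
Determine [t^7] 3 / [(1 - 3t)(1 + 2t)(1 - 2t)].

The denominator gives the recurrence a_n = 3a_(n−1) + 4a_(n−2) − 12a_(n−3) for n ≥ 3; the numerator fixes a_0 = 3, a_1 = 9, a_2 = 39.
Iterating: 3, 9, 39, 117, 399, 1197, 3783, 11349, so a_7 = 11349.

11349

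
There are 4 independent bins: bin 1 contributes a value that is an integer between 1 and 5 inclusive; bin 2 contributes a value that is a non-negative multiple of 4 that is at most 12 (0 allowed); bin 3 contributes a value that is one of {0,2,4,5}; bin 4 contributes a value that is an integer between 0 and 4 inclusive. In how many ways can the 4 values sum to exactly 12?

24

The generating function for the choices is (t + t^2 + t^3 + t^4 + t^5)·(1 + t^4 + t^8 + t^12)·(1 + t^2 + t^4 + t^5)·(1 + t + t^2 + t^3 + t^4); the count is [t^12].
(t + t^2 + t^3 + t^4 + t^5) has coefficients 0,1,1,1,1,1 for degrees 0…5.
(1 + t^4 + t^8 + t^12) has coefficients 1,0,0,0,1,0,0,0,1,0,0,0,1 for degrees 0…12.
Multiplying by (1 + t^2 + t^4 + t^5) gives running coefficients 1,0,1,0,2,1,1,0,2,1,1,0,2 for degrees 0…12.
Finally multiplying by (1 + t + t^2 + t^3 + t^4), the product of all factors after the first has coefficients 1,1,2,2,4,4,5,4,6,5,5,4,6 for degrees 0…12.
[t^12] = 1·4 + 1·5 + 1·5 + 1·6 + 1·4 = 24.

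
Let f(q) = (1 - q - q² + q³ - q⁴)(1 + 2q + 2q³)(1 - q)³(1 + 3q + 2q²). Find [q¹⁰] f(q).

10

(1 - q - q² + q³ - q⁴) has coefficients 1,-1,-1,1,-1 for degrees 0…4.
(1 + 2q + 2q³) has coefficients 1,2,0,2,0,0,0,0,0,0,0 for degrees 0…10.
Multiplying by (1 - q)³ gives running coefficients 1,-1,-3,7,-8,6,-2,0,0,0,0 for degrees 0…10.
Finally multiplying by (1 + 3q + 2q²), the product of all factors after the first has coefficients 1,2,-4,-4,7,-4,0,6,-4,0,0 for degrees 0…10.
[q¹⁰] = 1·0 − 1·0 − 1·(-4) + 1·6 − 1·0 = 10.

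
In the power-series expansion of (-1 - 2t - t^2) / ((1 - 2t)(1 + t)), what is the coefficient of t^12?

-6144

The denominator gives the recurrence a_n = a_(n−1) + 2a_(n−2) for n ≥ 3; the numerator fixes a_0 = -1, a_1 = -3, a_2 = -6.
Iterating: -1, -3, -6, -12, -24, -48, -96, -192, -384, -768, -1536, -3072, -6144, so a_12 = -6144.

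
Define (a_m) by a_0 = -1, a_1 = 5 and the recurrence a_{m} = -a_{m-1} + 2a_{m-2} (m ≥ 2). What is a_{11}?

The ordinary generating function has denominator 1 + z - 2z^2.
Iterating the recurrence: a_0,…,a_{11} = -1, 5, -7, 17, -31, 65, -127, 257, -511, 1025, -2047, 4097.

4097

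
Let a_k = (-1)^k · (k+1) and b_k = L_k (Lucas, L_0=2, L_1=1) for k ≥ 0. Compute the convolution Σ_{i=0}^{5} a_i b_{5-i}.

-10

The convolution is the t^5 coefficient of A(t)B(t).
Σ = 1·11 − 2·7 + 3·4 − 4·3 + 5·1 − 6·2 = -10.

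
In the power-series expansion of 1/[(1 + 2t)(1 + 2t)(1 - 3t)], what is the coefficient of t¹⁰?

26009

The denominator gives the recurrence a_n = −a_(n−1) + 8a_(n−2) + 12a_(n−3) for n ≥ 3; the numerator fixes a_0 = 1, a_1 = -1, a_2 = 9.
Iterating: 1, -1, 9, -5, 65, 3, 457, 347, 3345, 4915, 26009, so a_10 = 26009.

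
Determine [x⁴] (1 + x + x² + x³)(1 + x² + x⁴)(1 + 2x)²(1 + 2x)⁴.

546

(1 + x + x² + x³) has coefficients 1,1,1,1 for degrees 0…3.
(1 + x² + x⁴) has coefficients 1,0,1,0,1 for degrees 0…4.
Multiplying by (1 + 2x)² gives running coefficients 1,4,5,4,5 for degrees 0…4.
Finally multiplying by (1 + 2x)⁴, the product of all factors after the first has coefficients 1,12,61,172,301 for degrees 0…4.
[x⁴] = 1·301 + 1·172 + 1·61 + 1·12 = 546.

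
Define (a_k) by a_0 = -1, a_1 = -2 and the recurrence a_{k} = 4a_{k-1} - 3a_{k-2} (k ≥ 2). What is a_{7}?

The ordinary generating function has denominator 1 - 4q + 3q^2.
Iterating the recurrence: a_0,…,a_{7} = -1, -2, -5, -14, -41, -122, -365, -1094.

-1094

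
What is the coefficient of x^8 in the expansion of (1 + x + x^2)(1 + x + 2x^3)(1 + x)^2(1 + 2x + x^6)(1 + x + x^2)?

(1 + x + x^2) has coefficients 1,1,1 for degrees 0…2.
(1 + x + 2x^3) has coefficients 1,1,0,2,0,0,0,0,0 for degrees 0…8.
Multiplying by (1 + x)^2 gives running coefficients 1,3,3,3,4,2,0,0,0 for degrees 0…8.
Multiplying by (1 + 2x + x^6) gives running coefficients 1,5,9,9,10,10,5,3,3 for degrees 0…8.
Finally multiplying by (1 + x + x^2), the product of all factors after the first has coefficients 1,6,15,23,28,29,25,18,11 for degrees 0…8.
[x^8] = 1·11 + 1·18 + 1·25 = 54.

54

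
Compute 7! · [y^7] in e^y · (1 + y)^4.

1961

The EGF product rule gives c_7 = Σ_{k_1+k_2=7} C(7; k_1,k_2) · ∏ g_i(k_i), where e^y gives (1)^k; (1+y)^4 gives the falling factorial (4)_k.
g_1(k) for k = 0…7: 1, 1, 1, 1, 1, 1, 1, 1.
g_2(k) for k = 0…7: 1, 4, 12, 24, 24, 0, 0, 0.
c_7 = Σ_k C(7,k)·g_1(k)·g_2(7−k) = 35·1·24 + 35·1·24 + 21·1·12 + 7·1·4 + 1·1·1 = 840 + 840 + 252 + 28 + 1 = 1961.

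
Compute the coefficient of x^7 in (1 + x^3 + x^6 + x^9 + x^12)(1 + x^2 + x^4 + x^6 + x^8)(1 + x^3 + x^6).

2

(1 + x^3 + x^6 + x^9 + x^12) has coefficients 1,0,0,1,0,0,1,0 for degrees 0…7.
(1 + x^2 + x^4 + x^6 + x^8) has coefficients 1,0,1,0,1,0,1,0 for degrees 0…7.
Finally multiplying by (1 + x^3 + x^6), the product of all factors after the first has coefficients 1,0,1,1,1,1,2,1 for degrees 0…7.
[x^7] = 1·1 + 1·1 + 1·0 = 2.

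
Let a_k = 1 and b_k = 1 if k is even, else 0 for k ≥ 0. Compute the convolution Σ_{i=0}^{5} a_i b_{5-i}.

This is [x^5] in the product of the two ordinary generating functions.
Σ = 1·0 + 1·1 + 1·0 + 1·1 + 1·0 + 1·1 = 3.

3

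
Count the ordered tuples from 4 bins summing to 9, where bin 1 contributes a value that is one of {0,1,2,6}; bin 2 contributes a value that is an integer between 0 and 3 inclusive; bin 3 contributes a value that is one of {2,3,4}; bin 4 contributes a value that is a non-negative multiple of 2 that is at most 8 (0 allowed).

20

The generating function for the choices is (1 + t + t² + t⁶)·(1 + t + t² + t³)·(t² + t³ + t⁴)·(1 + t² + t⁴ + t⁶ + t⁸); the count is [t⁹].
(1 + t + t² + t⁶) has coefficients 1,1,1,0,0,0,1 for degrees 0…6.
(1 + t + t² + t³) has coefficients 1,1,1,1,0,0,0,0,0,0 for degrees 0…9.
Multiplying by (t² + t³ + t⁴) gives running coefficients 0,0,1,2,3,3,2,1,0,0 for degrees 0…9.
Finally multiplying by (1 + t² + t⁴ + t⁶ + t⁸), the product of all factors after the first has coefficients 0,0,1,2,4,5,6,6,6,6 for degrees 0…9.
[t⁹] = 1·6 + 1·6 + 1·6 + 1·2 = 20.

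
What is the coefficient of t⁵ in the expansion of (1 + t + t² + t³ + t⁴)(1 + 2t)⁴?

80

(1 + t + t² + t³ + t⁴) has coefficients 1,1,1,1,1 for degrees 0…4.
(1 + 2t)⁴ has coefficients 1,8,24,32,16,0 for degrees 0…5.
[t⁵] = 1·0 + 1·16 + 1·32 + 1·24 + 1·8 = 80.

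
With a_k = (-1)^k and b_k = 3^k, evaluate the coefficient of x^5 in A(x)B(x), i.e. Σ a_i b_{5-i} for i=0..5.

This is [x^5] in the product of the two ordinary generating functions.
Σ = 1·243 − 1·81 + 1·27 − 1·9 + 1·3 − 1·1 = 182.

182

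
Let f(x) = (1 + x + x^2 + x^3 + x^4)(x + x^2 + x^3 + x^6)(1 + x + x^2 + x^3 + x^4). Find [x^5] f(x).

(1 + x + x^2 + x^3 + x^4) has coefficients 1,1,1,1,1 for degrees 0…4.
(x + x^2 + x^3 + x^6) has coefficients 0,1,1,1,0,0 for degrees 0…5.
Finally multiplying by (1 + x + x^2 + x^3 + x^4), the product of all factors after the first has coefficients 0,1,2,3,3,3 for degrees 0…5.
[x^5] = 1·3 + 1·3 + 1·3 + 1·2 + 1·1 = 12.

12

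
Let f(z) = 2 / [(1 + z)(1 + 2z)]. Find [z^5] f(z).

-126

Partial fractions give a closed form: a_n = (-2)·(-1)^n + (4)·(-2)^n.
At n = 5: a_5 = -126.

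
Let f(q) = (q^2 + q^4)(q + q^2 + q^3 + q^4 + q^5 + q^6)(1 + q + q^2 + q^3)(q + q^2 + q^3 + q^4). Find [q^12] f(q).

25

(q^2 + q^4) has coefficients 0,0,1,0,1 for degrees 0…4.
(q + q^2 + q^3 + q^4 + q^5 + q^6) has coefficients 0,1,1,1,1,1,1,0,0,0,0,0,0 for degrees 0…12.
Multiplying by (1 + q + q^2 + q^3) gives running coefficients 0,1,2,3,4,4,4,3,2,1,0,0,0 for degrees 0…12.
Finally multiplying by (q + q^2 + q^3 + q^4), the product of all factors after the first has coefficients 0,0,1,3,6,10,13,15,15,13,10,6,3 for degrees 0…12.
[q^12] = 1·10 + 1·15 = 25.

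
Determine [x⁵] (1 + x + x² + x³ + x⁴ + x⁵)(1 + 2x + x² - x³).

(1 + x + x² + x³ + x⁴ + x⁵) has coefficients 1,1,1,1,1,1 for degrees 0…5.
(1 + 2x + x² - x³) has coefficients 1,2,1,-1,0,0 for degrees 0…5.
[x⁵] = 1·0 + 1·0 + 1·(-1) + 1·1 + 1·2 + 1·1 = 3.

3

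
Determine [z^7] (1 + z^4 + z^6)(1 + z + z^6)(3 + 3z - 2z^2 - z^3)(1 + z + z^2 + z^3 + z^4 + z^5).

19

(1 + z^4 + z^6) has coefficients 1,0,0,0,1,0,1 for degrees 0…6.
(1 + z + z^6) has coefficients 1,1,0,0,0,0,1,0 for degrees 0…7.
Multiplying by (3 + 3z - 2z^2 - z^3) gives running coefficients 3,6,1,-3,-1,0,3,3 for degrees 0…7.
Finally multiplying by (1 + z + z^2 + z^3 + z^4 + z^5), the product of all factors after the first has coefficients 3,9,10,7,6,6,6,3 for degrees 0…7.
[z^7] = 1·3 + 1·7 + 1·9 = 19.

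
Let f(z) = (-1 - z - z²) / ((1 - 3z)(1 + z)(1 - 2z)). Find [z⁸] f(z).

Partial fractions give a closed form: a_n = (-13/4)·3^n + (-1/12)·(-1)^n + (7/3)·2^n.
At n = 8: a_8 = -20726.

-20726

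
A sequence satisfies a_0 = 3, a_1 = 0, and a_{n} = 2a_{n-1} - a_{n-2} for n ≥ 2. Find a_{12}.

-33

The ordinary generating function has denominator 1 - 2y + y^2.
Iterating the recurrence: a_0,…,a_{12} = 3, 0, -3, -6, -9, -12, -15, -18, -21, -24, -27, -30, -33.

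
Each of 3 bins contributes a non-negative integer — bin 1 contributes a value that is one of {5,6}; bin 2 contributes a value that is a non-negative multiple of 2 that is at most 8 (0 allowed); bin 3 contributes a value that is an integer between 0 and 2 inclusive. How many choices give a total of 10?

3

The generating function for the choices is (t⁵ + t⁶)·(1 + t² + t⁴ + t⁶ + t⁸)·(1 + t + t²); the count is [t¹⁰].
(t⁵ + t⁶) has coefficients 0,0,0,0,0,1,1 for degrees 0…6.
(1 + t² + t⁴ + t⁶ + t⁸) has coefficients 1,0,1,0,1,0,1,0,1,0,0 for degrees 0…10.
Finally multiplying by (1 + t + t²), the product of all factors after the first has coefficients 1,1,2,1,2,1,2,1,2,1,1 for degrees 0…10.
[t¹⁰] = 1·1 + 1·2 = 3.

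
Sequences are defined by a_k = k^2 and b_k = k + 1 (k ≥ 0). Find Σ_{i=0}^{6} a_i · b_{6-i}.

196

The convolution is the t^6 coefficient of A(t)B(t).
Σ = 0·7 + 1·6 + 4·5 + 9·4 + 16·3 + 25·2 + 36·1 = 196.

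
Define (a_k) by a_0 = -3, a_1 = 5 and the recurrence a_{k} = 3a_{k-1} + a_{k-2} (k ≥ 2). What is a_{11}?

578894

The ordinary generating function has denominator 1 - 3t - t^2.
Iterating the recurrence: a_0,…,a_{11} = -3, 5, 12, 41, 135, 446, 1473, 4865, 16068, 53069, 175275, 578894.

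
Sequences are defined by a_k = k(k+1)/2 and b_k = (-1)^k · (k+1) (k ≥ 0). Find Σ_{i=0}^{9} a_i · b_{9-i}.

This is [x^9] in the product of the two ordinary generating functions.
Σ = 0·(-10) + 1·9 + 3·(-8) + 6·7 + 10·(-6) + 15·5 + 21·(-4) + 28·3 + 36·(-2) + 45·1 = 15.

15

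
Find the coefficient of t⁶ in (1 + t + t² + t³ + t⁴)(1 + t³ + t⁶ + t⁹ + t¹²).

2

(1 + t + t² + t³ + t⁴) has coefficients 1,1,1,1,1 for degrees 0…4.
(1 + t³ + t⁶ + t⁹ + t¹²) has coefficients 1,0,0,1,0,0,1 for degrees 0…6.
[t⁶] = 1·1 + 1·0 + 1·0 + 1·1 + 1·0 = 2.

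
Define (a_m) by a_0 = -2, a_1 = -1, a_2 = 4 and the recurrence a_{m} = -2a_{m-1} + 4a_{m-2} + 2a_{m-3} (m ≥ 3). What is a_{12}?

389536

The ordinary generating function has denominator 1 + 2x - 4x^2 - 2x^3.
Iterating the recurrence: a_0,…,a_{12} = -2, -1, 4, -16, 46, -148, 448, -1396, 4288, -13264, 40888, -126256, 389536.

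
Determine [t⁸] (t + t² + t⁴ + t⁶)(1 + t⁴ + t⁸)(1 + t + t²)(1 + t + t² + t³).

12

(t + t² + t⁴ + t⁶) has coefficients 0,1,1,0,1,0,1 for degrees 0…6.
(1 + t⁴ + t⁸) has coefficients 1,0,0,0,1,0,0,0,1 for degrees 0…8.
Multiplying by (1 + t + t²) gives running coefficients 1,1,1,0,1,1,1,0,1 for degrees 0…8.
Finally multiplying by (1 + t + t² + t³), the product of all factors after the first has coefficients 1,2,3,3,3,3,3,3,3 for degrees 0…8.
[t⁸] = 1·3 + 1·3 + 1·3 + 1·3 = 12.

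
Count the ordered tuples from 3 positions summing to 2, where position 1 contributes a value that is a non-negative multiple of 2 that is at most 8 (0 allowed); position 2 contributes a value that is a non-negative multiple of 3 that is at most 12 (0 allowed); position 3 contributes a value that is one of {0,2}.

The generating function for the choices is (1 + y^2 + y^4 + y^6 + y^8)·(1 + y^3 + y^6 + y^9 + y^12)·(1 + y^2); the count is [y^2].
(1 + y^2 + y^4 + y^6 + y^8) has coefficients 1,0,1 for degrees 0…2.
(1 + y^3 + y^6 + y^9 + y^12) has coefficients 1,0,0 for degrees 0…2.
Finally multiplying by (1 + y^2), the product of all factors after the first has coefficients 1,0,1 for degrees 0…2.
[y^2] = 1·1 + 1·1 = 2.

2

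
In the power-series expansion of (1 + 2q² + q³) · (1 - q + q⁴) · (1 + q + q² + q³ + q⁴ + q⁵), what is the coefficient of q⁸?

2

(1 + 2q² + q³) has coefficients 1,0,2,1 for degrees 0…3.
(1 - q + q⁴) has coefficients 1,-1,0,0,1,0,0,0,0 for degrees 0…8.
Finally multiplying by (1 + q + q² + q³ + q⁴ + q⁵), the product of all factors after the first has coefficients 1,0,0,0,1,1,0,1,1 for degrees 0…8.
[q⁸] = 1·1 + 2·0 + 1·1 = 2.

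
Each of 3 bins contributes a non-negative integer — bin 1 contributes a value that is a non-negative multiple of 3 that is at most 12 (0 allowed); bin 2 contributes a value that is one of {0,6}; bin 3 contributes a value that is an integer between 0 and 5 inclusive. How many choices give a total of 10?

4

The generating function for the choices is (1 + q³ + q⁶ + q⁹ + q¹²)·(1 + q⁶)·(1 + q + q² + q³ + q⁴ + q⁵); the count is [q¹⁰].
(1 + q³ + q⁶ + q⁹ + q¹²) has coefficients 1,0,0,1,0,0,1,0,0,1,0 for degrees 0…10.
(1 + q⁶) has coefficients 1,0,0,0,0,0,1,0,0,0,0 for degrees 0…10.
Finally multiplying by (1 + q + q² + q³ + q⁴ + q⁵), the product of all factors after the first has coefficients 1,1,1,1,1,1,1,1,1,1,1 for degrees 0…10.
[q¹⁰] = 1·1 + 1·1 + 1·1 + 1·1 = 4.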